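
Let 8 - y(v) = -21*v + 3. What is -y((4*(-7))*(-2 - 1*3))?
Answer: -2945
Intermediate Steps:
y(v) = 5 + 21*v (y(v) = 8 - (-21*v + 3) = 8 - (3 - 21*v) = 8 + (-3 + 21*v) = 5 + 21*v)
-y((4*(-7))*(-2 - 1*3)) = -(5 + 21*((4*(-7))*(-2 - 1*3))) = -(5 + 21*(-28*(-2 - 3))) = -(5 + 21*(-28*(-5))) = -(5 + 21*140) = -(5 + 2940) = -1*2945 = -2945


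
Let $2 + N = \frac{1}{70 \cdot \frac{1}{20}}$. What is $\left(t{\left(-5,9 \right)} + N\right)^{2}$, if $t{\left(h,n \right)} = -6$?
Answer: $\frac{2916}{49} \approx 59.51$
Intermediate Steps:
$N = - \frac{12}{7}$ ($N = -2 + \frac{1}{70 \cdot \frac{1}{20}} = -2 + \frac{1}{\frac{7}{2}} = -2 + \frac{2}{7} = - \frac{12}{7} \approx -1.7143$)
$\left(t{\left(-5,9 \right)} + N\right)^{2} = \left(-6 - \frac{12}{7}\right)^{2} = \left(- \frac{54}{7}\right)^{2} = \frac{2916}{49}$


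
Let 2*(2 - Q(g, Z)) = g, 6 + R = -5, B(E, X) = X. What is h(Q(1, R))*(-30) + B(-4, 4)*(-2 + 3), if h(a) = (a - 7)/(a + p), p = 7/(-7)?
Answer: 334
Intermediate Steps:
p = -1 (p = 7*(-1/7) = -1)
R = -11 (R = -6 - 5 = -11)
Q(g, Z) = 2 - g/2
h(a) = (-7 + a)/(-1 + a) (h(a) = (a - 7)/(a - 1) = (-7 + a)/(-1 + a))
h(Q(1, R))*(-30) + B(-4, 4)*(-2 + 3) = ((-7 + (2 - 1/2*1))/(-1 + (2 - 1/2*1)))*(-30) + 4*(-2 + 3) = ((-7 + (2 - 1/2))/(-1 + (2 - 1/2)))*(-30) + 4*1 = ((-7 + 3/2)/(-1 + 3/2))*(-30) + 4 = (-11/2/(1/2))*(-30) + 4 = (2*(-11/2))*(-30) + 4 = -11*(-30) + 4 = 330 + 4 = 334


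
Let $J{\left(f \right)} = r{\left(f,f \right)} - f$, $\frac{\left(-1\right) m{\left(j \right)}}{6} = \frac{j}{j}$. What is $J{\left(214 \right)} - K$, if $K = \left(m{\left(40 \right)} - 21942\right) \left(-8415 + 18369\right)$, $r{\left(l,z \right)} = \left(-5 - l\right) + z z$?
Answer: $218515755$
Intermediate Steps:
$m{\left(j \right)} = -6$ ($m{\left(j \right)} = - 6 \frac{j}{j} = \left(-6\right) 1 = -6$)
$r{\left(l,z \right)} = -5 + z^{2} - l$ ($r{\left(l,z \right)} = \left(-5 - l\right) + z^{2} = -5 + z^{2} - l$)
$J{\left(f \right)} = -5 + f^{2} - 2 f$ ($J{\left(f \right)} = \left(-5 + f^{2} - f\right) - f = -5 + f^{2} - 2 f$)
$K = -218470392$ ($K = \left(-6 - 21942\right) \left(-8415 + 18369\right) = \left(-21948\right) 9954 = -218470392$)
$J{\left(214 \right)} - K = \left(-5 + 214^{2} - 428\right) - -218470392 = \left(-5 + 45796 - 428\right) + 218470392 = 45363 + 218470392 = 218515755$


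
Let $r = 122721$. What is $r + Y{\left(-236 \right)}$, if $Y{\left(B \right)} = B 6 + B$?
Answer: $121069$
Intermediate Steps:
$Y{\left(B \right)} = 7 B$ ($Y{\left(B \right)} = 6 B + B = 7 B$)
$r + Y{\left(-236 \right)} = 122721 + 7 \left(-236\right) = 122721 - 1652 = 121069$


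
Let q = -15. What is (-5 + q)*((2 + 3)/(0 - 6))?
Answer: 50/3 ≈ 16.667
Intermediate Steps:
(-5 + q)*((2 + 3)/(0 - 6)) = (-5 - 15)*((2 + 3)/(0 - 6)) = -100/(-6) = -100*(-1)/6 = -20*(-5/6) = 50/3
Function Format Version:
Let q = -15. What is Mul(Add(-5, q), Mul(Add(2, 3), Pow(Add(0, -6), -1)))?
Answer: Rational(50, 3) ≈ 16.667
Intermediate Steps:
Mul(Add(-5, q), Mul(Add(2, 3), Pow(Add(0, -6), -1))) = Mul(Add(-5, -15), Mul(Add(2, 3), Pow(Add(0, -6), -1))) = Mul(-20, Mul(5, Pow(-6, -1))) = Mul(-20, Mul(5, Rational(-1, 6))) = Mul(-20, Rational(-5, 6)) = Rational(50, 3)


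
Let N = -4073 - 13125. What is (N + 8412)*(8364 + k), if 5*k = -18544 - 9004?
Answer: -125393792/5 ≈ -2.5079e+7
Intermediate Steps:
N = -17198
k = -27548/5 (k = (-18544 - 9004)/5 = (⅕)*(-27548) = -27548/5 ≈ -5509.6)
(N + 8412)*(8364 + k) = (-17198 + 8412)*(8364 - 27548/5) = -8786*14272/5 = -125393792/5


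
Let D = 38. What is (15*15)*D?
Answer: 8550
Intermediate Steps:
(15*15)*D = (15*15)*38 = 225*38 = 8550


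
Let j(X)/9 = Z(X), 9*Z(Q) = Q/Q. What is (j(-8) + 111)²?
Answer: 12544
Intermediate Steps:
Z(Q) = ⅑ (Z(Q) = (Q/Q)/9 = (⅑)*1 = ⅑)
j(X) = 1 (j(X) = 9*(⅑) = 1)
(j(-8) + 111)² = (1 + 111)² = 112² = 12544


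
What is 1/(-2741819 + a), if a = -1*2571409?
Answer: -1/5313228 ≈ -1.8821e-7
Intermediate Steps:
a = -2571409
1/(-2741819 + a) = 1/(-2741819 - 2571409) = 1/(-5313228) = -1/5313228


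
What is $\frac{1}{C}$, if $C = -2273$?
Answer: $- \frac{1}{2273} \approx -0.00043995$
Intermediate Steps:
$\frac{1}{C} = \frac{1}{-2273} = - \frac{1}{2273}$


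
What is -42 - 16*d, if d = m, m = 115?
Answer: -1882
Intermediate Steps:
d = 115
-42 - 16*d = -42 - 16*115 = -42 - 1840 = -1882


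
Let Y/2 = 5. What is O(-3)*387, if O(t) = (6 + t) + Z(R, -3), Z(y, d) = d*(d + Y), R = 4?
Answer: -6966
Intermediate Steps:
Y = 10 (Y = 2*5 = 10)
Z(y, d) = d*(10 + d) (Z(y, d) = d*(d + 10) = d*(10 + d))
O(t) = -15 + t (O(t) = (6 + t) - 3*(10 - 3) = (6 + t) - 3*7 = (6 + t) - 21 = -15 + t)
O(-3)*387 = (-15 - 3)*387 = -18*387 = -6966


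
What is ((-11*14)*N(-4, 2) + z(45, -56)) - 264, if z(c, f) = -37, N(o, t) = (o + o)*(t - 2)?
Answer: -301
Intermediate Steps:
N(o, t) = 2*o*(-2 + t) (N(o, t) = (2*o)*(-2 + t) = 2*o*(-2 + t))
((-11*14)*N(-4, 2) + z(45, -56)) - 264 = ((-11*14)*(2*(-4)*(-2 + 2)) - 37) - 264 = (-308*(-4)*0 - 37) - 264 = (-154*0 - 37) - 264 = (0 - 37) - 264 = -37 - 264 = -301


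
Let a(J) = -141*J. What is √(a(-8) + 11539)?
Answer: √12667 ≈ 112.55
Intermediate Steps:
√(a(-8) + 11539) = √(-141*(-8) + 11539) = √(1128 + 11539) = √12667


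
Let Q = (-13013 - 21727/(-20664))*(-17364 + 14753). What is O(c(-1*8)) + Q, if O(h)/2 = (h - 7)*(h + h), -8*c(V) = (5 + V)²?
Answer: 200583878995/5904 ≈ 3.3974e+7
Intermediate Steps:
c(V) = -(5 + V)²/8
O(h) = 4*h*(-7 + h) (O(h) = 2*((h - 7)*(h + h)) = 2*((-7 + h)*(2*h)) = 2*(2*h*(-7 + h)) = 4*h*(-7 + h))
Q = 100291831565/2952 (Q = (-13013 - 21727*(-1/20664))*(-2611) = (-13013 + 21727/20664)*(-2611) = -268878905/20664*(-2611) = 100291831565/2952 ≈ 3.3974e+7)
O(c(-1*8)) + Q = 4*(-(5 - 1*8)²/8)*(-7 - (5 - 1*8)²/8) + 100291831565/2952 = 4*(-(5 - 8)²/8)*(-7 - (5 - 8)²/8) + 100291831565/2952 = 4*(-⅛*(-3)²)*(-7 - ⅛*(-3)²) + 100291831565/2952 = 4*(-⅛*9)*(-7 - ⅛*9) + 100291831565/2952 = 4*(-9/8)*(-7 - 9/8) + 100291831565/2952 = 4*(-9/8)*(-65/8) + 100291831565/2952 = 585/16 + 100291831565/2952 = 200583878995/5904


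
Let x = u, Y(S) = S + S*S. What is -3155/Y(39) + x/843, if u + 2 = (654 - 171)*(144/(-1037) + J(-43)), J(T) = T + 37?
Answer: -167954705/30305288 ≈ -5.5421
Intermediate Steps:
J(T) = 37 + T
u = -3076852/1037 (u = -2 + (654 - 171)*(144/(-1037) + (37 - 43)) = -2 + 483*(144*(-1/1037) - 6) = -2 + 483*(-144/1037 - 6) = -2 + 483*(-6366/1037) = -2 - 3074778/1037 = -3076852/1037 ≈ -2967.1)
Y(S) = S + S²
x = -3076852/1037 ≈ -2967.1
-3155/Y(39) + x/843 = -3155*1/(39*(1 + 39)) - 3076852/1037/843 = -3155/(39*40) - 3076852/1037*1/843 = -3155/1560 - 3076852/874191 = -3155*1/1560 - 3076852/874191 = -631/312 - 3076852/874191 = -167954705/30305288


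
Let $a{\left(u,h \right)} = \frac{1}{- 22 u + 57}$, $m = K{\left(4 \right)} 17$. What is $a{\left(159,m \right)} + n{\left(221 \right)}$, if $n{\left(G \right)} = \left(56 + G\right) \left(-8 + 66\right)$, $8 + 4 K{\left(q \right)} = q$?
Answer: $\frac{55283105}{3441} \approx 16066.0$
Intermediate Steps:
$K{\left(q \right)} = -2 + \frac{q}{4}$
$n{\left(G \right)} = 3248 + 58 G$ ($n{\left(G \right)} = \left(56 + G\right) 58 = 3248 + 58 G$)
$m = -17$ ($m = \left(-2 + \frac{1}{4} \cdot 4\right) 17 = \left(-2 + 1\right) 17 = \left(-1\right) 17 = -17$)
$a{\left(u,h \right)} = \frac{1}{57 - 22 u}$
$a{\left(159,m \right)} + n{\left(221 \right)} = - \frac{1}{-57 + 22 \cdot 159} + \left(3248 + 58 \cdot 221\right) = - \frac{1}{-57 + 3498} + \left(3248 + 12818\right) = - \frac{1}{3441} + 16066 = \frac{55283105}{3441}$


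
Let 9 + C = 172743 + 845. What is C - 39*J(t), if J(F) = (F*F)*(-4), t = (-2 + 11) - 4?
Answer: 177479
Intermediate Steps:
t = 5 (t = 9 - 4 = 5)
J(F) = -4*F² (J(F) = F²*(-4) = -4*F²)
C = 173579 (C = -9 + (172743 + 845) = -9 + 173588 = 173579)
C - 39*J(t) = 173579 - (-156)*5² = 173579 - (-156)*25 = 173579 - 39*(-100) = 173579 + 3900 = 177479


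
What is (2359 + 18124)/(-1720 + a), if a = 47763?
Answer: 20483/46043 ≈ 0.44487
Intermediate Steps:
(2359 + 18124)/(-1720 + a) = (2359 + 18124)/(-1720 + 47763) = 20483/46043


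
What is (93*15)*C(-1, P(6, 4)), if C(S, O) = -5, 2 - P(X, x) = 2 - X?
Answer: -6975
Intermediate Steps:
P(X, x) = X (P(X, x) = 2 - (2 - X) = 2 + (-2 + X) = X)
(93*15)*C(-1, P(6, 4)) = (93*15)*(-5) = 1395*(-5) = -6975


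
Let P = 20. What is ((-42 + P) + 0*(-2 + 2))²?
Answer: 484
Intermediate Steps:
((-42 + P) + 0*(-2 + 2))² = ((-42 + 20) + 0*(-2 + 2))² = (-22 + 0*0)² = (-22 + 0)² = (-22)² = 484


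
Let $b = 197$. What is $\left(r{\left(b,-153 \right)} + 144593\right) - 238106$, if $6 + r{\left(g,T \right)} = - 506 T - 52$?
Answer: $-16153$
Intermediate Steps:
$r{\left(g,T \right)} = -58 - 506 T$ ($r{\left(g,T \right)} = -6 - \left(52 + 506 T\right) = -58 - 506 T$)
$\left(r{\left(b,-153 \right)} + 144593\right) - 238106 = \left(\left(-58 - -77418\right) + 144593\right) - 238106 = \left(\left(-58 + 77418\right) + 144593\right) - 238106 = \left(77360 + 144593\right) - 238106 = 221953 - 238106 = -16153$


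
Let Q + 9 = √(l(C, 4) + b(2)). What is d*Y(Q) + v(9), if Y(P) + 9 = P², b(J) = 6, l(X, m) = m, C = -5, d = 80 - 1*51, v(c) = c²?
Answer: 2459 - 522*√10 ≈ 808.29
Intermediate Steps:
d = 29 (d = 80 - 51 = 29)
Q = -9 + √10 (Q = -9 + √(4 + 6) = -9 + √10 ≈ -5.8377)
Y(P) = -9 + P²
d*Y(Q) + v(9) = 29*(-9 + (-9 + √10)²) + 9² = (-261 + 29*(-9 + √10)²) + 81 = -180 + 29*(-9 + √10)²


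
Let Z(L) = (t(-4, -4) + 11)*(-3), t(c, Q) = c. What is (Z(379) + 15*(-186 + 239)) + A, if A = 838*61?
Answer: 51892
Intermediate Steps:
A = 51118
Z(L) = -21 (Z(L) = (-4 + 11)*(-3) = 7*(-3) = -21)
(Z(379) + 15*(-186 + 239)) + A = (-21 + 15*(-186 + 239)) + 51118 = (-21 + 15*53) + 51118 = (-21 + 795) + 51118 = 774 + 51118 = 51892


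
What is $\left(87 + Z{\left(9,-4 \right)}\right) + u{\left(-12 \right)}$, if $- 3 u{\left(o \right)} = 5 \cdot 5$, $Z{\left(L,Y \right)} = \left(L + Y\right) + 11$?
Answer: $\frac{284}{3} \approx 94.667$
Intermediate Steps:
$Z{\left(L,Y \right)} = 11 + L + Y$
$u{\left(o \right)} = - \frac{25}{3}$ ($u{\left(o \right)} = - \frac{5 \cdot 5}{3} = \left(- \frac{1}{3}\right) 25 = - \frac{25}{3}$)
$\left(87 + Z{\left(9,-4 \right)}\right) + u{\left(-12 \right)} = \left(87 + \left(11 + 9 - 4\right)\right) - \frac{25}{3} = \left(87 + 16\right) - \frac{25}{3} = 103 - \frac{25}{3} = \frac{284}{3}$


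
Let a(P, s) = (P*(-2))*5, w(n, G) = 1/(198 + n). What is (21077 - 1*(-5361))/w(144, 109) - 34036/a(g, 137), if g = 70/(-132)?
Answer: 1581191112/175 ≈ 9.0354e+6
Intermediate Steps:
g = -35/66 (g = 70*(-1/132) = -35/66 ≈ -0.53030)
a(P, s) = -10*P (a(P, s) = -2*P*5 = -10*P)
(21077 - 1*(-5361))/w(144, 109) - 34036/a(g, 137) = (21077 - 1*(-5361))/(1/(198 + 144)) - 34036/((-10*(-35/66))) = (21077 + 5361)/(1/342) - 34036/175/33 = 26438/(1/342) - 34036*33/175 = 26438*342 - 1123188/175 = 9041796 - 1123188/175 = 1581191112/175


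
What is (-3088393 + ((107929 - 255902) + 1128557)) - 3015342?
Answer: -5123151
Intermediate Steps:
(-3088393 + ((107929 - 255902) + 1128557)) - 3015342 = (-3088393 + (-147973 + 1128557)) - 3015342 = (-3088393 + 980584) - 3015342 = -2107809 - 3015342 = -5123151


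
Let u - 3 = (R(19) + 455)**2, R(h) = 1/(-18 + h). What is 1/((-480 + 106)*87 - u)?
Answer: -1/240477 ≈ -4.1584e-6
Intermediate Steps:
u = 207939 (u = 3 + (1/(-18 + 19) + 455)**2 = 3 + (1/1 + 455)**2 = 3 + (1 + 455)**2 = 3 + 456**2 = 3 + 207936 = 207939)
1/((-480 + 106)*87 - u) = 1/((-480 + 106)*87 - 1*207939) = 1/(-374*87 - 207939) = 1/(-32538 - 207939) = 1/(-240477) = -1/240477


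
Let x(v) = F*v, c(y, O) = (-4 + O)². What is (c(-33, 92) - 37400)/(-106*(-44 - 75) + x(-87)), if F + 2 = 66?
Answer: -14828/3523 ≈ -4.2089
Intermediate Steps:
F = 64 (F = -2 + 66 = 64)
x(v) = 64*v
(c(-33, 92) - 37400)/(-106*(-44 - 75) + x(-87)) = ((-4 + 92)² - 37400)/(-106*(-44 - 75) + 64*(-87)) = (88² - 37400)/(-106*(-119) - 5568) = (7744 - 37400)/(12614 - 5568) = -29656/7046 = -29656*1/7046 = -14828/3523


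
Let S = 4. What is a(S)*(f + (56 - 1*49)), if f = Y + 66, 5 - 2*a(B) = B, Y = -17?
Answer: 28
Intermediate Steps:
a(B) = 5/2 - B/2
f = 49 (f = -17 + 66 = 49)
a(S)*(f + (56 - 1*49)) = (5/2 - 1/2*4)*(49 + (56 - 1*49)) = (5/2 - 2)*(49 + (56 - 49)) = (49 + 7)/2 = (1/2)*56 = 28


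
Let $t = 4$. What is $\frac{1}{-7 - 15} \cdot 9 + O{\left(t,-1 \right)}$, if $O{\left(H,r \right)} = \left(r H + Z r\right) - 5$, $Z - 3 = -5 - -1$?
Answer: $- \frac{185}{22} \approx -8.4091$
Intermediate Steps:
$Z = -1$ ($Z = 3 - 4 = -1$)
$O{\left(H,r \right)} = -5 - r + H r$ ($O{\left(H,r \right)} = \left(r H - r\right) - 5 = \left(H r - r\right) - 5 = \left(- r + H r\right) - 5 = -5 - r + H r$)
$\frac{1}{-7 - 15} \cdot 9 + O{\left(t,-1 \right)} = \frac{1}{-7 - 15} \cdot 9 - 8 = \frac{1}{-22} \cdot 9 - 8 = \left(- \frac{1}{22}\right) 9 - 8 = - \frac{9}{22} - 8 = - \frac{185}{22}$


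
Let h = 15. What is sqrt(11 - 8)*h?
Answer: 15*sqrt(3) ≈ 25.981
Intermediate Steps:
sqrt(11 - 8)*h = sqrt(11 - 8)*15 = sqrt(3)*15 = 15*sqrt(3)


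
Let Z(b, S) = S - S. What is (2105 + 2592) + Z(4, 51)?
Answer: 4697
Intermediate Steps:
Z(b, S) = 0
(2105 + 2592) + Z(4, 51) = (2105 + 2592) + 0 = 4697 + 0 = 4697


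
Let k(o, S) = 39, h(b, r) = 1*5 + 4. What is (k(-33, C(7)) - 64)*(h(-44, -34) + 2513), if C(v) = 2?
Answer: -63050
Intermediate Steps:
h(b, r) = 9 (h(b, r) = 5 + 4 = 9)
(k(-33, C(7)) - 64)*(h(-44, -34) + 2513) = (39 - 64)*(9 + 2513) = -25*2522 = -63050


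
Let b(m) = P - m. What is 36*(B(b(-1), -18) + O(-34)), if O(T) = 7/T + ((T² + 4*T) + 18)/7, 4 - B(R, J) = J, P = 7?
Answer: 728622/119 ≈ 6122.9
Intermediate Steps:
b(m) = 7 - m
B(R, J) = 4 - J
O(T) = 18/7 + 7/T + T²/7 + 4*T/7 (O(T) = 7/T + (18 + T² + 4*T)*(⅐) = 7/T + (18/7 + T²/7 + 4*T/7) = 18/7 + 7/T + T²/7 + 4*T/7)
36*(B(b(-1), -18) + O(-34)) = 36*((4 - 1*(-18)) + (⅐)*(49 - 34*(18 + (-34)² + 4*(-34)))/(-34)) = 36*((4 + 18) + (⅐)*(-1/34)*(49 - 34*(18 + 1156 - 136))) = 36*(22 + (⅐)*(-1/34)*(49 - 34*1038)) = 36*(22 + (⅐)*(-1/34)*(49 - 35292)) = 36*(22 + (⅐)*(-1/34)*(-35243)) = 36*(22 + 35243/238) = 36*(40479/238) = 728622/119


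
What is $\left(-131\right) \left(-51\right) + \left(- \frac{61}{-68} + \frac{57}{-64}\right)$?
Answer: $\frac{7268935}{1088} \approx 6681.0$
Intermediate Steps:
$\left(-131\right) \left(-51\right) + \left(- \frac{61}{-68} + \frac{57}{-64}\right) = 6681 + \left(\left(-61\right) \left(- \frac{1}{68}\right) + 57 \left(- \frac{1}{64}\right)\right) = 6681 + \left(\frac{61}{68} - \frac{57}{64}\right) = 6681 + \frac{7}{1088} = \frac{7268935}{1088}$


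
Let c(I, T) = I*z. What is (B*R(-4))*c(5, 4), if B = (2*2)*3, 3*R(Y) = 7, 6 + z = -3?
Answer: -1260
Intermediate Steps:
z = -9 (z = -6 - 3 = -9)
R(Y) = 7/3 (R(Y) = (⅓)*7 = 7/3)
c(I, T) = -9*I (c(I, T) = I*(-9) = -9*I)
B = 12 (B = 4*3 = 12)
(B*R(-4))*c(5, 4) = (12*(7/3))*(-9*5) = 28*(-45) = -1260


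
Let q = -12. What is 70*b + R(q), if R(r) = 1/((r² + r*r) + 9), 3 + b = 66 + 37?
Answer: 2079001/297 ≈ 7000.0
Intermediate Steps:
b = 100 (b = -3 + (66 + 37) = -3 + 103 = 100)
R(r) = 1/(9 + 2*r²) (R(r) = 1/((r² + r²) + 9) = 1/(2*r² + 9) = 1/(9 + 2*r²))
70*b + R(q) = 70*100 + 1/(9 + 2*(-12)²) = 7000 + 1/(9 + 2*144) = 7000 + 1/(9 + 288) = 7000 + 1/297 = 2079001/297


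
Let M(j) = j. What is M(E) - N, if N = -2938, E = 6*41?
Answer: 3184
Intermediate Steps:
E = 246
M(E) - N = 246 - 1*(-2938) = 246 + 2938 = 3184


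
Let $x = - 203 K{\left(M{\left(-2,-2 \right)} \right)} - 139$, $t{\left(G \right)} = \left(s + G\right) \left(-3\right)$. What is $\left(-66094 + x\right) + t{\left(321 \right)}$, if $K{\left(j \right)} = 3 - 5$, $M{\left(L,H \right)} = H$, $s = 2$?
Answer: $-66796$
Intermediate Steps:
$K{\left(j \right)} = -2$
$t{\left(G \right)} = -6 - 3 G$ ($t{\left(G \right)} = \left(2 + G\right) \left(-3\right) = -6 - 3 G$)
$x = 267$ ($x = \left(-203\right) \left(-2\right) - 139 = 406 - 139 = 267$)
$\left(-66094 + x\right) + t{\left(321 \right)} = \left(-66094 + 267\right) - 969 = -65827 - 969 = -66796$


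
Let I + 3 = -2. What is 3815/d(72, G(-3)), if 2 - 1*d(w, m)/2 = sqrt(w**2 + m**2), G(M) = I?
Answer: -763/1041 - 763*sqrt(5209)/2082 ≈ -27.183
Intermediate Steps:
I = -5 (I = -3 - 2 = -5)
G(M) = -5
d(w, m) = 4 - 2*sqrt(m**2 + w**2) (d(w, m) = 4 - 2*sqrt(w**2 + m**2) = 4 - 2*sqrt(m**2 + w**2))
3815/d(72, G(-3)) = 3815/(4 - 2*sqrt((-5)**2 + 72**2)) = 3815/(4 - 2*sqrt(25 + 5184)) = 3815/(4 - 2*sqrt(5209))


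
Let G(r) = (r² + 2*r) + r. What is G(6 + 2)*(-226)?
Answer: -19888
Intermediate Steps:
G(r) = r² + 3*r
G(6 + 2)*(-226) = ((6 + 2)*(3 + (6 + 2)))*(-226) = (8*(3 + 8))*(-226) = (8*11)*(-226) = 88*(-226) = -19888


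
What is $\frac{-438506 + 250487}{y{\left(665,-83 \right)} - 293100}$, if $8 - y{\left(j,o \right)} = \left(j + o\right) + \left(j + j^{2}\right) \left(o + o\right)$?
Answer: $- \frac{188019}{73226066} \approx -0.0025677$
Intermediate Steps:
$y{\left(j,o \right)} = 8 - j - o - 2 o \left(j + j^{2}\right)$ ($y{\left(j,o \right)} = 8 - \left(\left(j + o\right) + \left(j + j^{2}\right) \left(o + o\right)\right) = 8 - \left(\left(j + o\right) + \left(j + j^{2}\right) 2 o\right) = 8 - \left(\left(j + o\right) + 2 o \left(j + j^{2}\right)\right) = 8 - \left(j + o + 2 o \left(j + j^{2}\right)\right) = 8 - j - o - 2 o \left(j + j^{2}\right)$)
$\frac{-438506 + 250487}{y{\left(665,-83 \right)} - 293100} = \frac{-438506 + 250487}{\left(8 - 665 - -83 - 1330 \left(-83\right) - - 166 \cdot 665^{2}\right) - 293100} = - \frac{188019}{\left(8 - 665 + 83 + 110390 - \left(-166\right) 442225\right) - 293100} = - \frac{188019}{\left(8 - 665 + 83 + 110390 + 73409350\right) - 293100} = - \frac{188019}{73519166 - 293100} = - \frac{188019}{73226066}$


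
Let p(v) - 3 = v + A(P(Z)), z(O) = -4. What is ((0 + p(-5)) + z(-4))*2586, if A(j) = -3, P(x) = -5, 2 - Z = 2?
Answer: -23274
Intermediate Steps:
Z = 0 (Z = 2 - 1*2 = 2 - 2 = 0)
p(v) = v (p(v) = 3 + (v - 3) = 3 + (-3 + v) = v)
((0 + p(-5)) + z(-4))*2586 = ((0 - 5) - 4)*2586 = (-5 - 4)*2586 = -9*2586 = -23274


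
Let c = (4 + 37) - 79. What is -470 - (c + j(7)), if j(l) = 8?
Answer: -440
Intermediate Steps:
c = -38 (c = 41 - 79 = -38)
-470 - (c + j(7)) = -470 - (-38 + 8) = -470 - 1*(-30) = -470 + 30 = -440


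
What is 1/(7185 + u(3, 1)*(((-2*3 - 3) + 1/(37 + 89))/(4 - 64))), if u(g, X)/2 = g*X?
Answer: 1260/9054233 ≈ 0.00013916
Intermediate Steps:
u(g, X) = 2*X*g (u(g, X) = 2*(g*X) = 2*(X*g) = 2*X*g)
1/(7185 + u(3, 1)*(((-2*3 - 3) + 1/(37 + 89))/(4 - 64))) = 1/(7185 + (2*1*3)*(((-2*3 - 3) + 1/(37 + 89))/(4 - 64))) = 1/(7185 + 6*(((-6 - 3) + 1/126)/(-60))) = 1/(7185 + 6*((-9 + 1/126)*(-1/60))) = 1/(7185 + 6*(-1133/126*(-1/60))) = 1/(7185 + 6*(1133/7560)) = 1/(7185 + 1133/1260) = 1/(9054233/1260) = 1260/9054233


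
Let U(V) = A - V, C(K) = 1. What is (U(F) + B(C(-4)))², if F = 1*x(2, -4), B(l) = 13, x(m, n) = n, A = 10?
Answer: 729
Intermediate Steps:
F = -4 (F = 1*(-4) = -4)
U(V) = 10 - V
(U(F) + B(C(-4)))² = ((10 - 1*(-4)) + 13)² = ((10 + 4) + 13)² = (14 + 13)² = 27² = 729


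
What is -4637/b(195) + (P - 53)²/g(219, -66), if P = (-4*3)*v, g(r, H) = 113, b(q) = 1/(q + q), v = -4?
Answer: -204352565/113 ≈ -1.8084e+6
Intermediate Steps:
b(q) = 1/(2*q)
P = 48 (P = -4*3*(-4) = -12*(-4) = 48)
-4637/b(195) + (P - 53)²/g(219, -66) = -4637/((½)/195) + (48 - 53)²/113 = -4637/((½)*(1/195)) + (-5)²*(1/113) = -4637/1/390 + 25*(1/113) = -4637*390 + 25/113 = -1808430 + 25/113 = -204352565/113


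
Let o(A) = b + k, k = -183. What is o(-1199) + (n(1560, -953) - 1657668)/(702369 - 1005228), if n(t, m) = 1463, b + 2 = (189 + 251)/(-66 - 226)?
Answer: -4002522320/22108707 ≈ -181.04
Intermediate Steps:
b = -256/73 (b = -2 + (189 + 251)/(-66 - 226) = -2 + 440/(-292) = -2 + 440*(-1/292) = -2 - 110/73 = -256/73 ≈ -3.5069)
o(A) = -13615/73 (o(A) = -256/73 - 183 = -13615/73)
o(-1199) + (n(1560, -953) - 1657668)/(702369 - 1005228) = -13615/73 + (1463 - 1657668)/(702369 - 1005228) = -13615/73 - 1656205/(-302859) = -13615/73 - 1656205*(-1/302859) = -13615/73 + 1656205/302859 = -4002522320/22108707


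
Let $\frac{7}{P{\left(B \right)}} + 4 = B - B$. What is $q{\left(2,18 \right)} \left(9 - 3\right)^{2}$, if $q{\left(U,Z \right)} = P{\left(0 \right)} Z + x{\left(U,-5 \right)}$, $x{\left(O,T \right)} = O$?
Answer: $-1062$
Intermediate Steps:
$P{\left(B \right)} = - \frac{7}{4}$ ($P{\left(B \right)} = \frac{7}{-4 + \left(B - B\right)} = \frac{7}{-4 + 0} = \frac{7}{-4} = 7 \left(- \frac{1}{4}\right) = - \frac{7}{4}$)
$q{\left(U,Z \right)} = U - \frac{7 Z}{4}$ ($q{\left(U,Z \right)} = - \frac{7 Z}{4} + U = U - \frac{7 Z}{4}$)
$q{\left(2,18 \right)} \left(9 - 3\right)^{2} = \left(2 - \frac{63}{2}\right) \left(9 - 3\right)^{2} = \left(2 - \frac{63}{2}\right) 6^{2} = \left(- \frac{59}{2}\right) 36 = -1062$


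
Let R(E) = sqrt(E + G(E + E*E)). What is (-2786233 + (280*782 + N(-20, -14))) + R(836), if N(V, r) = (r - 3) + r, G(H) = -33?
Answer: -2567304 + sqrt(803) ≈ -2.5673e+6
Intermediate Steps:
N(V, r) = -3 + 2*r (N(V, r) = (-3 + r) + r = -3 + 2*r)
R(E) = sqrt(-33 + E) (R(E) = sqrt(E - 33) = sqrt(-33 + E))
(-2786233 + (280*782 + N(-20, -14))) + R(836) = (-2786233 + (280*782 + (-3 + 2*(-14)))) + sqrt(-33 + 836) = (-2786233 + (218960 + (-3 - 28))) + sqrt(803) = (-2786233 + (218960 - 31)) + sqrt(803) = (-2786233 + 218929) + sqrt(803) = -2567304 + sqrt(803)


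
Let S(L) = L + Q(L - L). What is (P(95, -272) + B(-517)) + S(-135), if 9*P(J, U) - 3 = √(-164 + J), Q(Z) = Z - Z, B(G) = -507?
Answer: -1925/3 + I*√69/9 ≈ -641.67 + 0.92296*I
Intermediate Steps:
Q(Z) = 0
P(J, U) = ⅓ + √(-164 + J)/9
S(L) = L (S(L) = L + 0 = L)
(P(95, -272) + B(-517)) + S(-135) = ((⅓ + √(-164 + 95)/9) - 507) - 135 = ((⅓ + √(-69)/9) - 507) - 135 = ((⅓ + (I*√69)/9) - 507) - 135 = ((⅓ + I*√69/9) - 507) - 135 = (-1520/3 + I*√69/9) - 135 = -1925/3 + I*√69/9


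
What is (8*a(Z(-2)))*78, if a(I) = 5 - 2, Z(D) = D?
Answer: 1872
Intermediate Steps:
a(I) = 3
(8*a(Z(-2)))*78 = (8*3)*78 = 24*78 = 1872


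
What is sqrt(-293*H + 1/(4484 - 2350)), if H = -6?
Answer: sqrt(8005856782)/2134 ≈ 41.929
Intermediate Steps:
sqrt(-293*H + 1/(4484 - 2350)) = sqrt(-293*(-6) + 1/(4484 - 2350)) = sqrt(1758 + 1/2134) = sqrt(3751573/2134) = sqrt(8005856782)/2134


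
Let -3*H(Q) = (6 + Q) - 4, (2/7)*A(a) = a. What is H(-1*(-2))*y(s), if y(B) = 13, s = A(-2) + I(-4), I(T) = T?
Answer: -52/3 ≈ -17.333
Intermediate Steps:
A(a) = 7*a/2
s = -11 (s = (7/2)*(-2) - 4 = -7 - 4 = -11)
H(Q) = -⅔ - Q/3 (H(Q) = -((6 + Q) - 4)/3 = -(2 + Q)/3 = -⅔ - Q/3)
H(-1*(-2))*y(s) = (-⅔ - (-1)*(-2)/3)*13 = (-⅔ - ⅓*2)*13 = (-⅔ - ⅔)*13 = -4/3*13 = -52/3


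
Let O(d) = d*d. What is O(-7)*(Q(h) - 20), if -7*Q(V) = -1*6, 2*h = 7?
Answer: -938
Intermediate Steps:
h = 7/2 (h = (1/2)*7 = 7/2 ≈ 3.5000)
Q(V) = 6/7 (Q(V) = -(-1)*6/7 = -1/7*(-6) = 6/7)
O(d) = d**2
O(-7)*(Q(h) - 20) = (-7)**2*(6/7 - 20) = 49*(-134/7) = -938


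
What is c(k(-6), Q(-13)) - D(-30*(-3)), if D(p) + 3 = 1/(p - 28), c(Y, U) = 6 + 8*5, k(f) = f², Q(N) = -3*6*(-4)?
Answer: 3037/62 ≈ 48.984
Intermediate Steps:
Q(N) = 72 (Q(N) = -18*(-4) = 72)
c(Y, U) = 46 (c(Y, U) = 6 + 40 = 46)
D(p) = -3 + 1/(-28 + p) (D(p) = -3 + 1/(p - 28) = -3 + 1/(-28 + p))
c(k(-6), Q(-13)) - D(-30*(-3)) = 46 - (85 - (-90)*(-3))/(-28 - 30*(-3)) = 46 - (85 - 3*90)/(-28 + 90) = 46 - (85 - 270)/62 = 46 - (-185)/62 = 46 - 1*(-185/62) = 46 + 185/62 = 3037/62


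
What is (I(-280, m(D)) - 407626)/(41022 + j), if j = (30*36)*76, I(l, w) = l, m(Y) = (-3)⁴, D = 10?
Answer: -203953/61551 ≈ -3.3136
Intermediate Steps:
m(Y) = 81
j = 82080 (j = 1080*76 = 82080)
(I(-280, m(D)) - 407626)/(41022 + j) = (-280 - 407626)/(41022 + 82080) = -407906/123102 = -407906*1/123102 = -203953/61551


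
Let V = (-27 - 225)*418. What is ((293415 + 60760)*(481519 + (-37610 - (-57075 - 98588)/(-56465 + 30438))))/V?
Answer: -73070501244625/48956787 ≈ -1.4926e+6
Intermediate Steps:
V = -105336 (V = -252*418 = -105336)
((293415 + 60760)*(481519 + (-37610 - (-57075 - 98588)/(-56465 + 30438))))/V = ((293415 + 60760)*(481519 + (-37610 - (-57075 - 98588)/(-56465 + 30438))))/(-105336) = (354175*(481519 + (-37610 - (-155663)/(-26027))))*(-1/105336) = (354175*(481519 + (-37610 - (-155663)*(-1)/26027)))*(-1/105336) = (354175*(481519 + (-37610 - 1*155663/26027)))*(-1/105336) = (354175*(481519 + (-37610 - 155663/26027)))*(-1/105336) = (354175*(481519 - 979031133/26027))*(-1/105336) = (354175*(11553463880/26027))*(-1/105336) = (4091948069699000/26027)*(-1/105336) = -73070501244625/48956787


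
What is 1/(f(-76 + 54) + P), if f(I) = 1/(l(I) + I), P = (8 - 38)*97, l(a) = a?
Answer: -44/128041 ≈ -0.00034364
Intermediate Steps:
P = -2910 (P = -30*97 = -2910)
f(I) = 1/(2*I) (f(I) = 1/(I + I) = 1/(2*I))
1/(f(-76 + 54) + P) = 1/(1/(2*(-76 + 54)) - 2910) = 1/((1/2)/(-22) - 2910) = 1/((1/2)*(-1/22) - 2910) = 1/(-1/44 - 2910) = 1/(-128041/44) = -44/128041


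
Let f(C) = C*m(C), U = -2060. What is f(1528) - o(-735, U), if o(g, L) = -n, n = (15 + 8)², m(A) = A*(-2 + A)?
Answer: 3562880913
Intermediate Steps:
n = 529 (n = 23² = 529)
o(g, L) = -529 (o(g, L) = -1*529 = -529)
f(C) = C²*(-2 + C) (f(C) = C*(C*(-2 + C)) = C²*(-2 + C))
f(1528) - o(-735, U) = 1528²*(-2 + 1528) - 1*(-529) = 2334784*1526 + 529 = 3562880384 + 529 = 3562880913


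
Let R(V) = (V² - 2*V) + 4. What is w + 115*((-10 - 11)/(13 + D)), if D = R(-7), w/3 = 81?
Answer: 3405/16 ≈ 212.81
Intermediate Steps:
w = 243 (w = 3*81 = 243)
R(V) = 4 + V² - 2*V
D = 67 (D = 4 + (-7)² - 2*(-7) = 4 + 49 + 14 = 67)
w + 115*((-10 - 11)/(13 + D)) = 243 + 115*((-10 - 11)/(13 + 67)) = 243 + 115*(-21/80) = 243 - 483/16 = 3405/16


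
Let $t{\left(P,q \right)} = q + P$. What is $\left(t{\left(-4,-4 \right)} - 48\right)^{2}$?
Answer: $3136$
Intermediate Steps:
$t{\left(P,q \right)} = P + q$
$\left(t{\left(-4,-4 \right)} - 48\right)^{2} = \left(\left(-4 - 4\right) - 48\right)^{2} = \left(-8 - 48\right)^{2} = \left(-56\right)^{2} = 3136$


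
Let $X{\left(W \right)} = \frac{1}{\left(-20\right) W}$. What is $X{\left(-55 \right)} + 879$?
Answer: $\frac{966901}{1100} \approx 879.0$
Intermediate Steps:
$X{\left(W \right)} = - \frac{1}{20 W}$
$X{\left(-55 \right)} + 879 = - \frac{1}{20 \left(-55\right)} + 879 = \left(- \frac{1}{20}\right) \left(- \frac{1}{55}\right) + 879 = \frac{1}{1100} + 879 = \frac{966901}{1100}$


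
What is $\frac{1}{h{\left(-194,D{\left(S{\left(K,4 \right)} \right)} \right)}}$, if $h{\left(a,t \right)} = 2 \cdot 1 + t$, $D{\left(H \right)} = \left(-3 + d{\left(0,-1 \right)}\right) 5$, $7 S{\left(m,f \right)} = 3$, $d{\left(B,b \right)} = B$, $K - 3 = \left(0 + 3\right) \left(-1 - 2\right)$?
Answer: $- \frac{1}{13} \approx -0.076923$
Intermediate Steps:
$K = -6$ ($K = 3 + \left(0 + 3\right) \left(-1 - 2\right) = 3 + 3 \left(-3\right) = 3 - 9 = -6$)
$S{\left(m,f \right)} = \frac{3}{7}$ ($S{\left(m,f \right)} = \frac{1}{7} \cdot 3 = \frac{3}{7}$)
$D{\left(H \right)} = -15$ ($D{\left(H \right)} = \left(-3 + 0\right) 5 = \left(-3\right) 5 = -15$)
$h{\left(a,t \right)} = 2 + t$
$\frac{1}{h{\left(-194,D{\left(S{\left(K,4 \right)} \right)} \right)}} = \frac{1}{2 - 15} = \frac{1}{-13} = - \frac{1}{13}$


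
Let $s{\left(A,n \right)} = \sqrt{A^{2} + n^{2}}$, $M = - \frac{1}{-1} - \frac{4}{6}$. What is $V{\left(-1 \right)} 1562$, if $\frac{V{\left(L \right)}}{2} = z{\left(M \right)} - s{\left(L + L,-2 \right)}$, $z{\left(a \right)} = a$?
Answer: $\frac{3124}{3} - 6248 \sqrt{2} \approx -7794.7$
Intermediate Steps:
$M = \frac{1}{3}$ ($M = \left(-1\right) \left(-1\right) - \frac{2}{3} = 1 - \frac{2}{3} = \frac{1}{3} \approx 0.33333$)
$V{\left(L \right)} = \frac{2}{3} - 2 \sqrt{4 + 4 L^{2}}$ ($V{\left(L \right)} = 2 \left(\frac{1}{3} - \sqrt{\left(L + L\right)^{2} + \left(-2\right)^{2}}\right) = 2 \left(\frac{1}{3} - \sqrt{\left(2 L\right)^{2} + 4}\right) = 2 \left(\frac{1}{3} - \sqrt{4 L^{2} + 4}\right) = 2 \left(\frac{1}{3} - \sqrt{4 + 4 L^{2}}\right) = \frac{2}{3} - 2 \sqrt{4 + 4 L^{2}}$)
$V{\left(-1 \right)} 1562 = \left(\frac{2}{3} - 4 \sqrt{1 + \left(-1\right)^{2}}\right) 1562 = \left(\frac{2}{3} - 4 \sqrt{1 + 1}\right) 1562 = \left(\frac{2}{3} - 4 \sqrt{2}\right) 1562 = \frac{3124}{3} - 6248 \sqrt{2}$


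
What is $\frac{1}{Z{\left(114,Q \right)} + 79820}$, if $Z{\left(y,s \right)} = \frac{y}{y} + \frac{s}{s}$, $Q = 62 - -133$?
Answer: $\frac{1}{79822} \approx 1.2528 \cdot 10^{-5}$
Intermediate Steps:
$Q = 195$ ($Q = 62 + 133 = 195$)
$Z{\left(y,s \right)} = 2$ ($Z{\left(y,s \right)} = 1 + 1 = 2$)
$\frac{1}{Z{\left(114,Q \right)} + 79820} = \frac{1}{2 + 79820} = \frac{1}{79822}$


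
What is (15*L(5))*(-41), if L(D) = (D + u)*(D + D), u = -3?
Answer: -12300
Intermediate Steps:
L(D) = 2*D*(-3 + D) (L(D) = (D - 3)*(D + D) = (-3 + D)*(2*D) = 2*D*(-3 + D))
(15*L(5))*(-41) = (15*(2*5*(-3 + 5)))*(-41) = (15*(2*5*2))*(-41) = (15*20)*(-41) = 300*(-41) = -12300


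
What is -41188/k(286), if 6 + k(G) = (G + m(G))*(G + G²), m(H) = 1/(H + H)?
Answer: -82376/46951179 ≈ -0.0017545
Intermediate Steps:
m(H) = 1/(2*H)
k(G) = -6 + (G + G²)*(G + 1/(2*G)) (k(G) = -6 + (G + 1/(2*G))*(G + G²) = -6 + (G + G²)*(G + 1/(2*G)))
-41188/k(286) = -41188/(-11/2 + 286² + 286³ + (½)*286) = -41188/(-11/2 + 81796 + 23393656 + 143) = -41188/46951179/2 = -41188*2/46951179 = -82376/46951179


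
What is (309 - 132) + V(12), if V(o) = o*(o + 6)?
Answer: 393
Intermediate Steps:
V(o) = o*(6 + o)
(309 - 132) + V(12) = (309 - 132) + 12*(6 + 12) = 177 + 12*18 = 177 + 216 = 393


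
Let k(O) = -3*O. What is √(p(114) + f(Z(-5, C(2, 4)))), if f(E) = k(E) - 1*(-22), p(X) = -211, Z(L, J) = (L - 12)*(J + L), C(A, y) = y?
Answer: 4*I*√15 ≈ 15.492*I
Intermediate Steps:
Z(L, J) = (-12 + L)*(J + L)
f(E) = 22 - 3*E (f(E) = -3*E - 1*(-22) = -3*E + 22 = 22 - 3*E)
√(p(114) + f(Z(-5, C(2, 4)))) = √(-211 + (22 - 3*((-5)² - 12*4 - 12*(-5) + 4*(-5)))) = √(-211 + (22 - 3*(25 - 48 + 60 - 20))) = √(-211 + (22 - 3*17)) = √(-211 + (22 - 51)) = √(-211 - 29) = √(-240) = 4*I*√15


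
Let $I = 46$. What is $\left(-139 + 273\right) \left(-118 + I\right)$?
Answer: $-9648$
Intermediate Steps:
$\left(-139 + 273\right) \left(-118 + I\right) = \left(-139 + 273\right) \left(-118 + 46\right) = 134 \left(-72\right) = -9648$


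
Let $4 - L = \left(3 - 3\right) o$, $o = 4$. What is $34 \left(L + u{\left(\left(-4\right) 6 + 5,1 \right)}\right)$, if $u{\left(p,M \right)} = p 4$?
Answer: $-2448$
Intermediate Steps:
$u{\left(p,M \right)} = 4 p$
$L = 4$ ($L = 4 - \left(3 - 3\right) 4 = 4 - 0 \cdot 4 = 4 - 0 = 4 + 0 = 4$)
$34 \left(L + u{\left(\left(-4\right) 6 + 5,1 \right)}\right) = 34 \left(4 + 4 \left(\left(-4\right) 6 + 5\right)\right) = 34 \left(4 + 4 \left(-24 + 5\right)\right) = 34 \left(4 + 4 \left(-19\right)\right) = 34 \left(4 - 76\right) = 34 \left(-72\right) = -2448$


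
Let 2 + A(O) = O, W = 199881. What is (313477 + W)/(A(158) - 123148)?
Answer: -256679/61496 ≈ -4.1739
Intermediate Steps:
A(O) = -2 + O
(313477 + W)/(A(158) - 123148) = (313477 + 199881)/((-2 + 158) - 123148) = 513358/(156 - 123148) = 513358/(-122992) = 513358*(-1/122992) = -256679/61496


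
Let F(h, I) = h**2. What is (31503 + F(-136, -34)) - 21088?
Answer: 28911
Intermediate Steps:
(31503 + F(-136, -34)) - 21088 = (31503 + (-136)**2) - 21088 = (31503 + 18496) - 21088 = 49999 - 21088 = 28911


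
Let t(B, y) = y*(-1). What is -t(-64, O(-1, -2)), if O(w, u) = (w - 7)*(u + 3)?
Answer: -8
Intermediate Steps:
O(w, u) = (-7 + w)*(3 + u)
t(B, y) = -y
-t(-64, O(-1, -2)) = -(-1)*(-21 - 7*(-2) + 3*(-1) - 2*(-1)) = -(-1)*(-21 + 14 - 3 + 2) = -(-1)*(-8) = -1*8 = -8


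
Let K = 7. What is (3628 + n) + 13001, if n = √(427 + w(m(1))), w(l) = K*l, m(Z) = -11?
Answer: 16629 + 5*√14 ≈ 16648.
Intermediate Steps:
w(l) = 7*l
n = 5*√14 (n = √(427 + 7*(-11)) = √(427 - 77) = √350 = 5*√14 ≈ 18.708)
(3628 + n) + 13001 = (3628 + 5*√14) + 13001 = 16629 + 5*√14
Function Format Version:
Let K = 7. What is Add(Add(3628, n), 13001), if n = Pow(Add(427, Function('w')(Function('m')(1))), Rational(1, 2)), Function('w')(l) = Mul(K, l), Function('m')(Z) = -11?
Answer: Add(16629, Mul(5, Pow(14, Rational(1, 2)))) ≈ 16648.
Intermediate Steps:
Function('w')(l) = Mul(7, l)
n = Mul(5, Pow(14, Rational(1, 2))) (n = Pow(Add(427, Mul(7, -11)), Rational(1, 2)) = Pow(Add(427, -77), Rational(1, 2)) = Pow(350, Rational(1, 2)) = Mul(5, Pow(14, Rational(1, 2))) ≈ 18.708)
Add(Add(3628, n), 13001) = Add(Add(3628, Mul(5, Pow(14, Rational(1, 2)))), 13001) = Add(16629, Mul(5, Pow(14, Rational(1, 2))))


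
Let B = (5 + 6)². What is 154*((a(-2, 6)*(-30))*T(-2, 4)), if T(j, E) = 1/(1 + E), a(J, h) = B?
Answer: -111804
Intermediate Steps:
B = 121 (B = 11² = 121)
a(J, h) = 121
154*((a(-2, 6)*(-30))*T(-2, 4)) = 154*((121*(-30))/(1 + 4)) = 154*(-3630/5) = 154*(-3630*⅕) = 154*(-726) = -111804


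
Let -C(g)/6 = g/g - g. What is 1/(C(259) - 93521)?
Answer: -1/91973 ≈ -1.0873e-5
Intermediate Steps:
C(g) = -6 + 6*g (C(g) = -6*(g/g - g) = -6*(1 - g) = -6 + 6*g)
1/(C(259) - 93521) = 1/((-6 + 6*259) - 93521) = 1/((-6 + 1554) - 93521) = 1/(1548 - 93521) = 1/(-91973) = -1/91973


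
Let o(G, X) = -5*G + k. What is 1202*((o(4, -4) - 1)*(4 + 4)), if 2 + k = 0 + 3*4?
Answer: -105776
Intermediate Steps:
k = 10 (k = -2 + (0 + 3*4) = -2 + (0 + 12) = -2 + 12 = 10)
o(G, X) = 10 - 5*G (o(G, X) = -5*G + 10 = 10 - 5*G)
1202*((o(4, -4) - 1)*(4 + 4)) = 1202*(((10 - 5*4) - 1)*(4 + 4)) = 1202*(((10 - 20) - 1)*8) = 1202*((-10 - 1)*8) = 1202*(-11*8) = 1202*(-88) = -105776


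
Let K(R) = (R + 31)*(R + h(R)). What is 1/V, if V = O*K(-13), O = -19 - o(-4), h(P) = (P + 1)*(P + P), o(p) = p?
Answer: -1/80730 ≈ -1.2387e-5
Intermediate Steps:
h(P) = 2*P*(1 + P) (h(P) = (1 + P)*(2*P) = 2*P*(1 + P))
O = -15 (O = -19 - 1*(-4) = -19 + 4 = -15)
K(R) = (31 + R)*(R + 2*R*(1 + R)) (K(R) = (R + 31)*(R + 2*R*(1 + R)) = (31 + R)*(R + 2*R*(1 + R)))
V = -80730 (V = -(-195)*(93 + 2*(-13)**2 + 65*(-13)) = -(-195)*(93 + 2*169 - 845) = -(-195)*(93 + 338 - 845) = -(-195)*(-414) = -15*5382 = -80730)
1/V = 1/(-80730) = -1/80730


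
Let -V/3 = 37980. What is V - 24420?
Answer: -138360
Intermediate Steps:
V = -113940 (V = -3*37980 = -113940)
V - 24420 = -113940 - 24420 = -138360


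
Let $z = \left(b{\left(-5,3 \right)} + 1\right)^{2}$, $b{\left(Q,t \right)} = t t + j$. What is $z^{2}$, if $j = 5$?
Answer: $50625$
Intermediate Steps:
$b{\left(Q,t \right)} = 5 + t^{2}$ ($b{\left(Q,t \right)} = t t + 5 = t^{2} + 5 = 5 + t^{2}$)
$z = 225$ ($z = \left(\left(5 + 3^{2}\right) + 1\right)^{2} = \left(\left(5 + 9\right) + 1\right)^{2} = \left(14 + 1\right)^{2} = 15^{2} = 225$)
$z^{2} = 225^{2} = 50625$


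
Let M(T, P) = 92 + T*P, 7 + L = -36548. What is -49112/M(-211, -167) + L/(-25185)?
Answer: 519675/8473913 ≈ 0.061326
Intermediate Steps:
L = -36555 (L = -7 - 36548 = -36555)
M(T, P) = 92 + P*T
-49112/M(-211, -167) + L/(-25185) = -49112/(92 - 167*(-211)) - 36555/(-25185) = -49112/(92 + 35237) - 36555*(-1/25185) = -49112/35329 + 2437/1679 = -49112*1/35329 + 2437/1679 = -7016/5047 + 2437/1679 = 519675/8473913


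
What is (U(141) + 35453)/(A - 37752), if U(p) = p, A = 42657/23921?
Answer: -851444074/903022935 ≈ -0.94288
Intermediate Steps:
A = 42657/23921 (A = 42657*(1/23921) = 42657/23921 ≈ 1.7832)
(U(141) + 35453)/(A - 37752) = (141 + 35453)/(42657/23921 - 37752) = 35594/(-903022935/23921) = 35594*(-23921/903022935) = -851444074/903022935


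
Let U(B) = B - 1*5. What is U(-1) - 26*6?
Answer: -162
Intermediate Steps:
U(B) = -5 + B (U(B) = B - 5 = -5 + B)
U(-1) - 26*6 = (-5 - 1) - 26*6 = -6 - 156 = -162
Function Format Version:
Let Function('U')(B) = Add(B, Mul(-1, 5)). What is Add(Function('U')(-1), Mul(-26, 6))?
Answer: -162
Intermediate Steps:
Function('U')(B) = Add(-5, B) (Function('U')(B) = Add(B, -5) = Add(-5, B))
Add(Function('U')(-1), Mul(-26, 6)) = Add(Add(-5, -1), Mul(-26, 6)) = Add(-6, -156) = -162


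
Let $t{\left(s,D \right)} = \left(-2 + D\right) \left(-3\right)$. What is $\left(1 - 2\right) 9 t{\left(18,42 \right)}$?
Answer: $1080$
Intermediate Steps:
$t{\left(s,D \right)} = 6 - 3 D$
$\left(1 - 2\right) 9 t{\left(18,42 \right)} = \left(1 - 2\right) 9 \left(6 - 126\right) = \left(-1\right) 9 \left(6 - 126\right) = \left(-9\right) \left(-120\right) = 1080$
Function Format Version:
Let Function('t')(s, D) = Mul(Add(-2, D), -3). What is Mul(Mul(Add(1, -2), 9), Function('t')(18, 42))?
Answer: 1080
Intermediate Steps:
Function('t')(s, D) = Add(6, Mul(-3, D))
Mul(Mul(Add(1, -2), 9), Function('t')(18, 42)) = Mul(Mul(Add(1, -2), 9), Add(6, Mul(-3, 42))) = Mul(Mul(-1, 9), Add(6, -126)) = Mul(-9, -120) = 1080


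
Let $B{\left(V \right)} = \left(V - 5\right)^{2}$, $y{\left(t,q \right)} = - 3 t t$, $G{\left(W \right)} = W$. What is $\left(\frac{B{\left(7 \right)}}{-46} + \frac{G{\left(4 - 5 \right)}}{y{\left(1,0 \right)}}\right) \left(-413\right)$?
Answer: $- \frac{7021}{69} \approx -101.75$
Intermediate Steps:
$y{\left(t,q \right)} = - 3 t^{2}$
$B{\left(V \right)} = \left(-5 + V\right)^{2}$
$\left(\frac{B{\left(7 \right)}}{-46} + \frac{G{\left(4 - 5 \right)}}{y{\left(1,0 \right)}}\right) \left(-413\right) = \left(\frac{\left(-5 + 7\right)^{2}}{-46} + \frac{4 - 5}{\left(-3\right) 1^{2}}\right) \left(-413\right) = \left(2^{2} \left(- \frac{1}{46}\right) - \frac{1}{\left(-3\right) 1}\right) \left(-413\right) = \left(4 \left(- \frac{1}{46}\right) - \frac{1}{-3}\right) \left(-413\right) = \left(- \frac{2}{23} - - \frac{1}{3}\right) \left(-413\right) = \left(- \frac{2}{23} + \frac{1}{3}\right) \left(-413\right) = \frac{17}{69} \left(-413\right) = - \frac{7021}{69}$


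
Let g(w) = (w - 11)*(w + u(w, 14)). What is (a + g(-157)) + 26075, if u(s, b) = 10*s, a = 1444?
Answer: 317655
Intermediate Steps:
g(w) = 11*w*(-11 + w) (g(w) = (w - 11)*(w + 10*w) = (-11 + w)*(11*w) = 11*w*(-11 + w))
(a + g(-157)) + 26075 = (1444 + 11*(-157)*(-11 - 157)) + 26075 = (1444 + 11*(-157)*(-168)) + 26075 = (1444 + 290136) + 26075 = 291580 + 26075 = 317655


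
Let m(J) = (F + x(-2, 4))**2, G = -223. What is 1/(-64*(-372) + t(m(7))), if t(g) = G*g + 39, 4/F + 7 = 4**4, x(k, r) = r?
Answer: 62001/1255537847 ≈ 4.9382e-5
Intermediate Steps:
F = 4/249 (F = 4/(-7 + 4**4) = 4/(-7 + 256) = 4/249 ≈ 0.016064)
m(J) = 1000000/62001 (m(J) = (4/249 + 4)**2 = (1000/249)**2 = 1000000/62001)
t(g) = 39 - 223*g (t(g) = -223*g + 39 = 39 - 223*g)
1/(-64*(-372) + t(m(7))) = 1/(-64*(-372) + (39 - 223*1000000/62001)) = 1/(23808 + (39 - 223000000/62001)) = 1/(23808 - 220581961/62001) = 1/(1255537847/62001) = 62001/1255537847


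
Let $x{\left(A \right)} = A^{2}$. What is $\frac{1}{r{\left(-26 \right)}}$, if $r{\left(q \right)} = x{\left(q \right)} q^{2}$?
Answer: $\frac{1}{456976} \approx 2.1883 \cdot 10^{-6}$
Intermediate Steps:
$r{\left(q \right)} = q^{4}$ ($r{\left(q \right)} = q^{2} q^{2} = q^{4}$)
$\frac{1}{r{\left(-26 \right)}} = \frac{1}{\left(-26\right)^{4}} = \frac{1}{456976}$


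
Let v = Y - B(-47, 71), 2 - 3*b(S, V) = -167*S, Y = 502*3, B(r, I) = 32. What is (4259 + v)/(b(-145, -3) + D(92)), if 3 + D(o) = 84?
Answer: -5733/7990 ≈ -0.71752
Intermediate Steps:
Y = 1506
b(S, V) = 2/3 + 167*S/3 (b(S, V) = 2/3 - (-167)*S/3 = 2/3 + 167*S/3)
D(o) = 81 (D(o) = -3 + 84 = 81)
v = 1474 (v = 1506 - 1*32 = 1506 - 32 = 1474)
(4259 + v)/(b(-145, -3) + D(92)) = (4259 + 1474)/((2/3 + (167/3)*(-145)) + 81) = 5733/((2/3 - 24215/3) + 81) = 5733/(-8071 + 81) = 5733/(-7990) = 5733*(-1/7990) = -5733/7990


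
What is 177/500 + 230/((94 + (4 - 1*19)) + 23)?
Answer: 66527/25500 ≈ 2.6089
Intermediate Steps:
177/500 + 230/((94 + (4 - 1*19)) + 23) = 177*(1/500) + 230/((94 + (4 - 19)) + 23) = 177/500 + 230/((94 - 15) + 23) = 177/500 + 230/(79 + 23) = 177/500 + 230/102 = 177/500 + 230*(1/102) = 177/500 + 115/51 = 66527/25500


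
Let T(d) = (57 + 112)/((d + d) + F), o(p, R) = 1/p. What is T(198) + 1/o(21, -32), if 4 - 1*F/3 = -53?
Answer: 12076/567 ≈ 21.298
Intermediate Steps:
F = 171 (F = 12 - 3*(-53) = 12 + 159 = 171)
T(d) = 169/(171 + 2*d) (T(d) = (57 + 112)/((d + d) + 171) = 169/(2*d + 171) = 169/(171 + 2*d))
T(198) + 1/o(21, -32) = 169/(171 + 2*198) + 1/(1/21) = 169/(171 + 396) + 1/(1/21) = 169/567 + 21 = 12076/567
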